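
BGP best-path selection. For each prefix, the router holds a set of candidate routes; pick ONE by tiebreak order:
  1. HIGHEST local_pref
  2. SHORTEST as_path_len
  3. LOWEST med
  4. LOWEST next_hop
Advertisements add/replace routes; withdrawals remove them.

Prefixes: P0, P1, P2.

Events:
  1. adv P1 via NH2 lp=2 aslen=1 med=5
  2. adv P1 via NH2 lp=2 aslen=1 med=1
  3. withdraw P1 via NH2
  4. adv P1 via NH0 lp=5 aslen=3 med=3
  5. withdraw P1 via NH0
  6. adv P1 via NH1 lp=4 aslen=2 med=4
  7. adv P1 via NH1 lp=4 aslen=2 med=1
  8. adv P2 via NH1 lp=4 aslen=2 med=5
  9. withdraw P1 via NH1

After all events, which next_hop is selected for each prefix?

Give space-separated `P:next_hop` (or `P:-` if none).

Op 1: best P0=- P1=NH2 P2=-
Op 2: best P0=- P1=NH2 P2=-
Op 3: best P0=- P1=- P2=-
Op 4: best P0=- P1=NH0 P2=-
Op 5: best P0=- P1=- P2=-
Op 6: best P0=- P1=NH1 P2=-
Op 7: best P0=- P1=NH1 P2=-
Op 8: best P0=- P1=NH1 P2=NH1
Op 9: best P0=- P1=- P2=NH1

Answer: P0:- P1:- P2:NH1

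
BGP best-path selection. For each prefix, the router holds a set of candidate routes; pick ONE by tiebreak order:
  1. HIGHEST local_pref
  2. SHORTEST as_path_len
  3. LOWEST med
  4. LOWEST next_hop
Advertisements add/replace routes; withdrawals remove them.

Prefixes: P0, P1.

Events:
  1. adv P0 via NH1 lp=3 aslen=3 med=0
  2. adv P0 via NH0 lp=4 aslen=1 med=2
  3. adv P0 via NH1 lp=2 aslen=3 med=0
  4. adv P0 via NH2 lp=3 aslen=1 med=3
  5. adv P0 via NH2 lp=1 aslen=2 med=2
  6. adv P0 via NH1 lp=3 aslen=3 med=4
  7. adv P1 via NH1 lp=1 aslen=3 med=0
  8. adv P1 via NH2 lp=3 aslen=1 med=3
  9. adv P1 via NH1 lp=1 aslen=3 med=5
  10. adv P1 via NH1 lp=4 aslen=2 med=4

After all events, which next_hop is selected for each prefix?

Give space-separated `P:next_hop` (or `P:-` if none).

Answer: P0:NH0 P1:NH1

Derivation:
Op 1: best P0=NH1 P1=-
Op 2: best P0=NH0 P1=-
Op 3: best P0=NH0 P1=-
Op 4: best P0=NH0 P1=-
Op 5: best P0=NH0 P1=-
Op 6: best P0=NH0 P1=-
Op 7: best P0=NH0 P1=NH1
Op 8: best P0=NH0 P1=NH2
Op 9: best P0=NH0 P1=NH2
Op 10: best P0=NH0 P1=NH1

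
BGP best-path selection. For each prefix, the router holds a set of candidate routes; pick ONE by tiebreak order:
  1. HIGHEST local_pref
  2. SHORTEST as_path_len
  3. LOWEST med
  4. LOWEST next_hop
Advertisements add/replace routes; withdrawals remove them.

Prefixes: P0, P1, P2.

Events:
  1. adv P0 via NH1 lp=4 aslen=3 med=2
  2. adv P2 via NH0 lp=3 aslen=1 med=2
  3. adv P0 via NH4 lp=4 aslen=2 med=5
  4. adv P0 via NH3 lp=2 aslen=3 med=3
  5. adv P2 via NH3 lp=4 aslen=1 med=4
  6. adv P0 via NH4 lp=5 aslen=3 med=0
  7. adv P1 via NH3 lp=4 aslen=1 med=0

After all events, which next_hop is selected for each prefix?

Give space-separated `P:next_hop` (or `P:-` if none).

Op 1: best P0=NH1 P1=- P2=-
Op 2: best P0=NH1 P1=- P2=NH0
Op 3: best P0=NH4 P1=- P2=NH0
Op 4: best P0=NH4 P1=- P2=NH0
Op 5: best P0=NH4 P1=- P2=NH3
Op 6: best P0=NH4 P1=- P2=NH3
Op 7: best P0=NH4 P1=NH3 P2=NH3

Answer: P0:NH4 P1:NH3 P2:NH3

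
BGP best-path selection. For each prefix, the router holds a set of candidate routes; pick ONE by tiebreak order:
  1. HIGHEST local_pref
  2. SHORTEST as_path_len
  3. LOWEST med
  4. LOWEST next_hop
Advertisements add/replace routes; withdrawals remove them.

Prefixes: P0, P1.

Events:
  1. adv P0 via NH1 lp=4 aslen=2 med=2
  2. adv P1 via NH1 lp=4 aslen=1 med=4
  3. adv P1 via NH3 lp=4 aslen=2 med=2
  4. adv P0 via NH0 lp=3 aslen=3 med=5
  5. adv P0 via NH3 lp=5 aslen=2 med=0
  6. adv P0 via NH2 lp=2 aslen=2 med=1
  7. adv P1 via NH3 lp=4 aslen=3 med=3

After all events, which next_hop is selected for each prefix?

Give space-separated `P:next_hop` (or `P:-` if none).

Op 1: best P0=NH1 P1=-
Op 2: best P0=NH1 P1=NH1
Op 3: best P0=NH1 P1=NH1
Op 4: best P0=NH1 P1=NH1
Op 5: best P0=NH3 P1=NH1
Op 6: best P0=NH3 P1=NH1
Op 7: best P0=NH3 P1=NH1

Answer: P0:NH3 P1:NH1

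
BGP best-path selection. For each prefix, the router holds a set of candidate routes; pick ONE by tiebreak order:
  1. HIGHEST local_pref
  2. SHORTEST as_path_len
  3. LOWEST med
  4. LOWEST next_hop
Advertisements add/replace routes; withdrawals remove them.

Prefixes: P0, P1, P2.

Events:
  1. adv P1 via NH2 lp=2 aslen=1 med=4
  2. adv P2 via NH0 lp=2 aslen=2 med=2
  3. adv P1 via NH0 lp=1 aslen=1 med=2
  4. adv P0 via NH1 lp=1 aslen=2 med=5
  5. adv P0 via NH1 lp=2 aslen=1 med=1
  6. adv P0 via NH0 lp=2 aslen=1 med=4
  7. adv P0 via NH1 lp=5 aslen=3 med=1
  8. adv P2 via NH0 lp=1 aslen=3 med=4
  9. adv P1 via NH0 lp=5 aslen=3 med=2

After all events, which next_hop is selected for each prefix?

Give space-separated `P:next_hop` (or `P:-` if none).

Op 1: best P0=- P1=NH2 P2=-
Op 2: best P0=- P1=NH2 P2=NH0
Op 3: best P0=- P1=NH2 P2=NH0
Op 4: best P0=NH1 P1=NH2 P2=NH0
Op 5: best P0=NH1 P1=NH2 P2=NH0
Op 6: best P0=NH1 P1=NH2 P2=NH0
Op 7: best P0=NH1 P1=NH2 P2=NH0
Op 8: best P0=NH1 P1=NH2 P2=NH0
Op 9: best P0=NH1 P1=NH0 P2=NH0

Answer: P0:NH1 P1:NH0 P2:NH0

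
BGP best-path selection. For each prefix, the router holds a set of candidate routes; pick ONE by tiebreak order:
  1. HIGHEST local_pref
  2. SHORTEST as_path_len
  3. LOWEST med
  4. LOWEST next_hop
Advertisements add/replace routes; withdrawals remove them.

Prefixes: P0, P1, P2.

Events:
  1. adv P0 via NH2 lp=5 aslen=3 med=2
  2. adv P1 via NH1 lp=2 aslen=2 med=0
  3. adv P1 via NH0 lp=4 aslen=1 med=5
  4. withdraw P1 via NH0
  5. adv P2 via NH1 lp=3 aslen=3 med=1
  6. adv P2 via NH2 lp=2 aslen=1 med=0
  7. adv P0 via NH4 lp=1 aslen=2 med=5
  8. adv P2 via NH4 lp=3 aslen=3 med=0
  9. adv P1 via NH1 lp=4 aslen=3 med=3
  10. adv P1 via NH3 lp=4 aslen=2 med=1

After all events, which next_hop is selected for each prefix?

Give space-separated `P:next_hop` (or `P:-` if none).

Answer: P0:NH2 P1:NH3 P2:NH4

Derivation:
Op 1: best P0=NH2 P1=- P2=-
Op 2: best P0=NH2 P1=NH1 P2=-
Op 3: best P0=NH2 P1=NH0 P2=-
Op 4: best P0=NH2 P1=NH1 P2=-
Op 5: best P0=NH2 P1=NH1 P2=NH1
Op 6: best P0=NH2 P1=NH1 P2=NH1
Op 7: best P0=NH2 P1=NH1 P2=NH1
Op 8: best P0=NH2 P1=NH1 P2=NH4
Op 9: best P0=NH2 P1=NH1 P2=NH4
Op 10: best P0=NH2 P1=NH3 P2=NH4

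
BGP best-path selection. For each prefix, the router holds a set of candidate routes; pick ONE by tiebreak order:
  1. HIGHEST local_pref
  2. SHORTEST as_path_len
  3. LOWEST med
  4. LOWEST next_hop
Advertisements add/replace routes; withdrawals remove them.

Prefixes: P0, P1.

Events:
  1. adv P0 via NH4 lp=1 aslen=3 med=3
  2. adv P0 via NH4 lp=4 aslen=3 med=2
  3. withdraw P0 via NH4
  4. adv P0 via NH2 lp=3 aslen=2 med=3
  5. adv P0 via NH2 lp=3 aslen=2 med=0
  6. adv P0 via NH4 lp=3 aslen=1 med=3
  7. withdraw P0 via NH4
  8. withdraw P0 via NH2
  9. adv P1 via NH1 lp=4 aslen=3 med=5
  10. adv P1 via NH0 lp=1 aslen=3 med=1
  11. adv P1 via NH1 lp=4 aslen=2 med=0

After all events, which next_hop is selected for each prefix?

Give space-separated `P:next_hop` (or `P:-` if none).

Op 1: best P0=NH4 P1=-
Op 2: best P0=NH4 P1=-
Op 3: best P0=- P1=-
Op 4: best P0=NH2 P1=-
Op 5: best P0=NH2 P1=-
Op 6: best P0=NH4 P1=-
Op 7: best P0=NH2 P1=-
Op 8: best P0=- P1=-
Op 9: best P0=- P1=NH1
Op 10: best P0=- P1=NH1
Op 11: best P0=- P1=NH1

Answer: P0:- P1:NH1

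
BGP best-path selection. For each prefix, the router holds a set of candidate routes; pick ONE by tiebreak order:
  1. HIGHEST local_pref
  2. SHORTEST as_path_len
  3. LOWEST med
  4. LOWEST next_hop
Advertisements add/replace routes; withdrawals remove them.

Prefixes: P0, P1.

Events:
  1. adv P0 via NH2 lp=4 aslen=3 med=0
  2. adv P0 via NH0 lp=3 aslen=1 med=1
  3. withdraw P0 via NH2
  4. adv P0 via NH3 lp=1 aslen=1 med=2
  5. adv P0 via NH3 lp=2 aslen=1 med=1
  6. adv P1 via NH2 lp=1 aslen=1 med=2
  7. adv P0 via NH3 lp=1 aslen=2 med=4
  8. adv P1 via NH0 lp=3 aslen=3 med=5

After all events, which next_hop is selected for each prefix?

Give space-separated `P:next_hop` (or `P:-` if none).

Answer: P0:NH0 P1:NH0

Derivation:
Op 1: best P0=NH2 P1=-
Op 2: best P0=NH2 P1=-
Op 3: best P0=NH0 P1=-
Op 4: best P0=NH0 P1=-
Op 5: best P0=NH0 P1=-
Op 6: best P0=NH0 P1=NH2
Op 7: best P0=NH0 P1=NH2
Op 8: best P0=NH0 P1=NH0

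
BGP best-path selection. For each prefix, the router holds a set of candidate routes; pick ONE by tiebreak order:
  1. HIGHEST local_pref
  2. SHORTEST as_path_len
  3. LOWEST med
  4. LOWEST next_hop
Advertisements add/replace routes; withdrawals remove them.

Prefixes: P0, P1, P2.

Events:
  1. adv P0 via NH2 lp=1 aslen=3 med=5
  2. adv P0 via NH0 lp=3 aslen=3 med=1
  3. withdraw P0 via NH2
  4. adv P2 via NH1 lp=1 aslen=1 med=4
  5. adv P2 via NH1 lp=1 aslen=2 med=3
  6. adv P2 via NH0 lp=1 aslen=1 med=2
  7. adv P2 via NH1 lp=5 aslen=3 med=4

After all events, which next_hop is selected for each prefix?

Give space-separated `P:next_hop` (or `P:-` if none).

Answer: P0:NH0 P1:- P2:NH1

Derivation:
Op 1: best P0=NH2 P1=- P2=-
Op 2: best P0=NH0 P1=- P2=-
Op 3: best P0=NH0 P1=- P2=-
Op 4: best P0=NH0 P1=- P2=NH1
Op 5: best P0=NH0 P1=- P2=NH1
Op 6: best P0=NH0 P1=- P2=NH0
Op 7: best P0=NH0 P1=- P2=NH1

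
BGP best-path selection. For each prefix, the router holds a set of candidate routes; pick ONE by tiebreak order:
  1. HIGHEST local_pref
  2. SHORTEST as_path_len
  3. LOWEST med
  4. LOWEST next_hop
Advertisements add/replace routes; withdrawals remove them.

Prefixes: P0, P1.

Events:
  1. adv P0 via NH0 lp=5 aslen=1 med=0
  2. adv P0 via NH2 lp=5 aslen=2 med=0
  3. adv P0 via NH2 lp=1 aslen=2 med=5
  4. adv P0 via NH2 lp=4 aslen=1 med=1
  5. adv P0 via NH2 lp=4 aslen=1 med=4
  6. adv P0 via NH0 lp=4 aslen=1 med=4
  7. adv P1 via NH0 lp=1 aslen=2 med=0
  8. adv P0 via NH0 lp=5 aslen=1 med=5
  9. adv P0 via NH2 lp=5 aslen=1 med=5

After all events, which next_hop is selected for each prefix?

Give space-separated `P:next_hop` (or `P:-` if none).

Op 1: best P0=NH0 P1=-
Op 2: best P0=NH0 P1=-
Op 3: best P0=NH0 P1=-
Op 4: best P0=NH0 P1=-
Op 5: best P0=NH0 P1=-
Op 6: best P0=NH0 P1=-
Op 7: best P0=NH0 P1=NH0
Op 8: best P0=NH0 P1=NH0
Op 9: best P0=NH0 P1=NH0

Answer: P0:NH0 P1:NH0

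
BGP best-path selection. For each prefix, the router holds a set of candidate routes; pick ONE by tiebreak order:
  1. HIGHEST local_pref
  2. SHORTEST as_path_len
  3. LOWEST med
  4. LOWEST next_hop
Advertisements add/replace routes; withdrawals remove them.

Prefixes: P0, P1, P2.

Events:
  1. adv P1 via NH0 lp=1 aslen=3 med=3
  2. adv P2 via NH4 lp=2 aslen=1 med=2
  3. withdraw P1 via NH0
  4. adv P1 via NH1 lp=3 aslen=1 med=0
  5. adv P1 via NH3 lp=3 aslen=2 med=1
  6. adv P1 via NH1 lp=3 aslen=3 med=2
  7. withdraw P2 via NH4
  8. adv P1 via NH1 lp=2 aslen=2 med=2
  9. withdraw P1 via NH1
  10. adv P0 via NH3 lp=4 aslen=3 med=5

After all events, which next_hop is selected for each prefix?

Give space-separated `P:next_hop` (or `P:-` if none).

Answer: P0:NH3 P1:NH3 P2:-

Derivation:
Op 1: best P0=- P1=NH0 P2=-
Op 2: best P0=- P1=NH0 P2=NH4
Op 3: best P0=- P1=- P2=NH4
Op 4: best P0=- P1=NH1 P2=NH4
Op 5: best P0=- P1=NH1 P2=NH4
Op 6: best P0=- P1=NH3 P2=NH4
Op 7: best P0=- P1=NH3 P2=-
Op 8: best P0=- P1=NH3 P2=-
Op 9: best P0=- P1=NH3 P2=-
Op 10: best P0=NH3 P1=NH3 P2=-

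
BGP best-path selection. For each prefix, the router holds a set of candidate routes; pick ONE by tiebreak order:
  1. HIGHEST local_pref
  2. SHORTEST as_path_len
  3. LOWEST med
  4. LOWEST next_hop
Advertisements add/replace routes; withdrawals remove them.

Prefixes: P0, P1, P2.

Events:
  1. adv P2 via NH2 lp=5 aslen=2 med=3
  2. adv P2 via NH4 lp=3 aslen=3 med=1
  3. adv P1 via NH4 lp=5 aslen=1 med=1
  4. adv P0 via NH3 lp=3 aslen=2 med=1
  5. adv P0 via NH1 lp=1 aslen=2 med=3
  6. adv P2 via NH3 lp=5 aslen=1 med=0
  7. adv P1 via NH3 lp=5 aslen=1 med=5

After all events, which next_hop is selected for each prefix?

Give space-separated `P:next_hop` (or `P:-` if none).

Answer: P0:NH3 P1:NH4 P2:NH3

Derivation:
Op 1: best P0=- P1=- P2=NH2
Op 2: best P0=- P1=- P2=NH2
Op 3: best P0=- P1=NH4 P2=NH2
Op 4: best P0=NH3 P1=NH4 P2=NH2
Op 5: best P0=NH3 P1=NH4 P2=NH2
Op 6: best P0=NH3 P1=NH4 P2=NH3
Op 7: best P0=NH3 P1=NH4 P2=NH3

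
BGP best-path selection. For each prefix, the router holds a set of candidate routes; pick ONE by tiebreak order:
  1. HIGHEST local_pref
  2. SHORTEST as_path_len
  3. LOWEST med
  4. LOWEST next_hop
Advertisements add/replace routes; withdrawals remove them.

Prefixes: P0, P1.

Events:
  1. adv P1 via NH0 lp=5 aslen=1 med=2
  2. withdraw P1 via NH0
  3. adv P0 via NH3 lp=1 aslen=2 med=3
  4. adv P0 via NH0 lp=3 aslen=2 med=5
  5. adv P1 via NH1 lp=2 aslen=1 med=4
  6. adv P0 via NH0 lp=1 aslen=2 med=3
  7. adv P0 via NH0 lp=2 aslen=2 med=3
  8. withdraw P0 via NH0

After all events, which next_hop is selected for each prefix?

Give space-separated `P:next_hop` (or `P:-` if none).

Op 1: best P0=- P1=NH0
Op 2: best P0=- P1=-
Op 3: best P0=NH3 P1=-
Op 4: best P0=NH0 P1=-
Op 5: best P0=NH0 P1=NH1
Op 6: best P0=NH0 P1=NH1
Op 7: best P0=NH0 P1=NH1
Op 8: best P0=NH3 P1=NH1

Answer: P0:NH3 P1:NH1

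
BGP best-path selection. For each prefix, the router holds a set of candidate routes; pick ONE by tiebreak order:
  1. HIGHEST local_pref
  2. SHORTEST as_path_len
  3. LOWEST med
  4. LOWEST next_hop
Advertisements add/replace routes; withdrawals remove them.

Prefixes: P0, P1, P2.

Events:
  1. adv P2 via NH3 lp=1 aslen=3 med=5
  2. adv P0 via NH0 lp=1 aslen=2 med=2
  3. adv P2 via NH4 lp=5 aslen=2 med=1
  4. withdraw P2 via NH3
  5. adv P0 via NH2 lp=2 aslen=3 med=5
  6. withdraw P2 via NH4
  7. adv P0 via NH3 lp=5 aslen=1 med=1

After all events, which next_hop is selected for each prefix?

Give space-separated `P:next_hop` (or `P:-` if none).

Answer: P0:NH3 P1:- P2:-

Derivation:
Op 1: best P0=- P1=- P2=NH3
Op 2: best P0=NH0 P1=- P2=NH3
Op 3: best P0=NH0 P1=- P2=NH4
Op 4: best P0=NH0 P1=- P2=NH4
Op 5: best P0=NH2 P1=- P2=NH4
Op 6: best P0=NH2 P1=- P2=-
Op 7: best P0=NH3 P1=- P2=-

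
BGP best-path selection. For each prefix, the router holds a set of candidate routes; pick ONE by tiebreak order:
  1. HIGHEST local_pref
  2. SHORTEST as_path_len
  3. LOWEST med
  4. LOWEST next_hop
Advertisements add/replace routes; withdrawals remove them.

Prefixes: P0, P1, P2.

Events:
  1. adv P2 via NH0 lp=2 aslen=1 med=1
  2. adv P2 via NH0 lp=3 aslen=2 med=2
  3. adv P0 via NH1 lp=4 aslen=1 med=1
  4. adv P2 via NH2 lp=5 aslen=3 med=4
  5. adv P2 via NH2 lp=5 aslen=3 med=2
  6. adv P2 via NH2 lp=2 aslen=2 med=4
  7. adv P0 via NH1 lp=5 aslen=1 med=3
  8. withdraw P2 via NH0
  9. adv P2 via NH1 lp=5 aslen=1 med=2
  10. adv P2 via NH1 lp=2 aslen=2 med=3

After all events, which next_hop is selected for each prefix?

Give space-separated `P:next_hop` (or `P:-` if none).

Answer: P0:NH1 P1:- P2:NH1

Derivation:
Op 1: best P0=- P1=- P2=NH0
Op 2: best P0=- P1=- P2=NH0
Op 3: best P0=NH1 P1=- P2=NH0
Op 4: best P0=NH1 P1=- P2=NH2
Op 5: best P0=NH1 P1=- P2=NH2
Op 6: best P0=NH1 P1=- P2=NH0
Op 7: best P0=NH1 P1=- P2=NH0
Op 8: best P0=NH1 P1=- P2=NH2
Op 9: best P0=NH1 P1=- P2=NH1
Op 10: best P0=NH1 P1=- P2=NH1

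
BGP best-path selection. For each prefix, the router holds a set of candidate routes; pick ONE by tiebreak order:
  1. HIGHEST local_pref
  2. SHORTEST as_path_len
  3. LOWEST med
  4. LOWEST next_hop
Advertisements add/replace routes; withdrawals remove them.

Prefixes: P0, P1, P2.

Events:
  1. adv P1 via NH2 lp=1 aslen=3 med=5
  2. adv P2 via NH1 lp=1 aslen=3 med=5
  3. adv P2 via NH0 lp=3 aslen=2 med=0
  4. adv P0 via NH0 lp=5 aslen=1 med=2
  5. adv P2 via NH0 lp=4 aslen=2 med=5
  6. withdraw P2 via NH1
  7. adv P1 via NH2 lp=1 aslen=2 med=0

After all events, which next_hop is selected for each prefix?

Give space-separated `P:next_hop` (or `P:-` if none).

Op 1: best P0=- P1=NH2 P2=-
Op 2: best P0=- P1=NH2 P2=NH1
Op 3: best P0=- P1=NH2 P2=NH0
Op 4: best P0=NH0 P1=NH2 P2=NH0
Op 5: best P0=NH0 P1=NH2 P2=NH0
Op 6: best P0=NH0 P1=NH2 P2=NH0
Op 7: best P0=NH0 P1=NH2 P2=NH0

Answer: P0:NH0 P1:NH2 P2:NH0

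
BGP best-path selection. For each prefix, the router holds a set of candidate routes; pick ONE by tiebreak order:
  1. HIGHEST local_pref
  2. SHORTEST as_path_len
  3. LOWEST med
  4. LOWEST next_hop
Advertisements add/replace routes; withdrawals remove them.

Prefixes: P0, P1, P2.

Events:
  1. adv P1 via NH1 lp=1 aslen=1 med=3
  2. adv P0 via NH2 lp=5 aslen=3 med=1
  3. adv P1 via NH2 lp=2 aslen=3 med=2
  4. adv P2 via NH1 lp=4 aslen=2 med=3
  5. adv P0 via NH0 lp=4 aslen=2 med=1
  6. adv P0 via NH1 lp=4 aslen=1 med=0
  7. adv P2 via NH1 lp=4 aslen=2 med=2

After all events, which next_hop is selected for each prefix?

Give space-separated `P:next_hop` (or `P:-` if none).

Op 1: best P0=- P1=NH1 P2=-
Op 2: best P0=NH2 P1=NH1 P2=-
Op 3: best P0=NH2 P1=NH2 P2=-
Op 4: best P0=NH2 P1=NH2 P2=NH1
Op 5: best P0=NH2 P1=NH2 P2=NH1
Op 6: best P0=NH2 P1=NH2 P2=NH1
Op 7: best P0=NH2 P1=NH2 P2=NH1

Answer: P0:NH2 P1:NH2 P2:NH1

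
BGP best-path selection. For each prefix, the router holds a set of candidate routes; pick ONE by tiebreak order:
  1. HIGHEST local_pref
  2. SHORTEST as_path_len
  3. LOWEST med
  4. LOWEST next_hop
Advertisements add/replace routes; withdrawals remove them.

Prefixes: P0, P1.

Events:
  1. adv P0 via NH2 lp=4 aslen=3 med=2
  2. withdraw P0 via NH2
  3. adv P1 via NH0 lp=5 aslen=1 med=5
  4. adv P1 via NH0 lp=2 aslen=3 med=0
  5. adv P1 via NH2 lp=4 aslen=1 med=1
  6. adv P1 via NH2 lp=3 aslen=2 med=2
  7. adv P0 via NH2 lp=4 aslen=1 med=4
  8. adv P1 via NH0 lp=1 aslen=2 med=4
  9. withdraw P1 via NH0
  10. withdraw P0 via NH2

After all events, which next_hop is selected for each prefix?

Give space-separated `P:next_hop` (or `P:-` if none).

Answer: P0:- P1:NH2

Derivation:
Op 1: best P0=NH2 P1=-
Op 2: best P0=- P1=-
Op 3: best P0=- P1=NH0
Op 4: best P0=- P1=NH0
Op 5: best P0=- P1=NH2
Op 6: best P0=- P1=NH2
Op 7: best P0=NH2 P1=NH2
Op 8: best P0=NH2 P1=NH2
Op 9: best P0=NH2 P1=NH2
Op 10: best P0=- P1=NH2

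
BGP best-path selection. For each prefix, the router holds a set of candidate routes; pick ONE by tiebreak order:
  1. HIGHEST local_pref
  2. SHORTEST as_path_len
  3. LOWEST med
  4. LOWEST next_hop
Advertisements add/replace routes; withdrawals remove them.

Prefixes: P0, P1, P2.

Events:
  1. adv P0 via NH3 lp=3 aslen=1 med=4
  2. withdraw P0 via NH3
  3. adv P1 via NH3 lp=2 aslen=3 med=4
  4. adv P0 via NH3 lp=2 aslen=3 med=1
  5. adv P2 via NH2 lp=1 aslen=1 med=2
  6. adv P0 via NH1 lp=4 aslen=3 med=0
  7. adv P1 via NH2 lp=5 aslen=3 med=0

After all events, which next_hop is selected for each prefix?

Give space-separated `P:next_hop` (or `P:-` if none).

Answer: P0:NH1 P1:NH2 P2:NH2

Derivation:
Op 1: best P0=NH3 P1=- P2=-
Op 2: best P0=- P1=- P2=-
Op 3: best P0=- P1=NH3 P2=-
Op 4: best P0=NH3 P1=NH3 P2=-
Op 5: best P0=NH3 P1=NH3 P2=NH2
Op 6: best P0=NH1 P1=NH3 P2=NH2
Op 7: best P0=NH1 P1=NH2 P2=NH2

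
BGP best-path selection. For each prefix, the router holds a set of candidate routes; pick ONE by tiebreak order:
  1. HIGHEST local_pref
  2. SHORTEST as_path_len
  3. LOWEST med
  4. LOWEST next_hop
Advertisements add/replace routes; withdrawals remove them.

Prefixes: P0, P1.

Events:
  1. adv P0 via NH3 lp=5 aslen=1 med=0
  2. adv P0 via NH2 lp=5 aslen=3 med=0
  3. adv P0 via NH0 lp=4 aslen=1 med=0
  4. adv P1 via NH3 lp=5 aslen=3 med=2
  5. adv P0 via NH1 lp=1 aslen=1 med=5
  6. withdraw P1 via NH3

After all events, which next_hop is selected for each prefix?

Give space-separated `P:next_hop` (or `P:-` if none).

Answer: P0:NH3 P1:-

Derivation:
Op 1: best P0=NH3 P1=-
Op 2: best P0=NH3 P1=-
Op 3: best P0=NH3 P1=-
Op 4: best P0=NH3 P1=NH3
Op 5: best P0=NH3 P1=NH3
Op 6: best P0=NH3 P1=-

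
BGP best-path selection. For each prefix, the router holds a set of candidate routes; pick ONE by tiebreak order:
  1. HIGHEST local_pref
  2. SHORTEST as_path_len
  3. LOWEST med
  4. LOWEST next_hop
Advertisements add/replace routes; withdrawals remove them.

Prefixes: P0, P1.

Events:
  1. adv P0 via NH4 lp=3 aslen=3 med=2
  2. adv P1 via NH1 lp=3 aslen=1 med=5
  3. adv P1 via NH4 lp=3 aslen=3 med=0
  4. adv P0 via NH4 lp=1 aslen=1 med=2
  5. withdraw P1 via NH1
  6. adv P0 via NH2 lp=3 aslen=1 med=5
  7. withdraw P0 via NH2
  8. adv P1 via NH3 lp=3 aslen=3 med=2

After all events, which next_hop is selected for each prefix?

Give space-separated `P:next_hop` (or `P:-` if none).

Op 1: best P0=NH4 P1=-
Op 2: best P0=NH4 P1=NH1
Op 3: best P0=NH4 P1=NH1
Op 4: best P0=NH4 P1=NH1
Op 5: best P0=NH4 P1=NH4
Op 6: best P0=NH2 P1=NH4
Op 7: best P0=NH4 P1=NH4
Op 8: best P0=NH4 P1=NH4

Answer: P0:NH4 P1:NH4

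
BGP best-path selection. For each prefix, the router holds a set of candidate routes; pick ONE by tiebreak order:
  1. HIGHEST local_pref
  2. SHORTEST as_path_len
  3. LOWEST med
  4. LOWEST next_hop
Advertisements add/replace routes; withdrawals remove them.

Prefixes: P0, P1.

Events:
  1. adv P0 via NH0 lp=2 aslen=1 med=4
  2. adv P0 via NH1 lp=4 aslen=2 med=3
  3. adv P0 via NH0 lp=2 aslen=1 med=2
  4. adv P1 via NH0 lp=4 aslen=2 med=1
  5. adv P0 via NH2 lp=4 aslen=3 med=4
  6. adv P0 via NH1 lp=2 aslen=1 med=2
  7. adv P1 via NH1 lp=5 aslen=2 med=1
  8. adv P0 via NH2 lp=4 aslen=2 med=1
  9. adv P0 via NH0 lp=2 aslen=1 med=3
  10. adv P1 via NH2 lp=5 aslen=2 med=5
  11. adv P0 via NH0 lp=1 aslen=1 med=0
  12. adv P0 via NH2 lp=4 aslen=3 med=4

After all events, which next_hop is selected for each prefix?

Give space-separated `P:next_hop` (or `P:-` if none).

Op 1: best P0=NH0 P1=-
Op 2: best P0=NH1 P1=-
Op 3: best P0=NH1 P1=-
Op 4: best P0=NH1 P1=NH0
Op 5: best P0=NH1 P1=NH0
Op 6: best P0=NH2 P1=NH0
Op 7: best P0=NH2 P1=NH1
Op 8: best P0=NH2 P1=NH1
Op 9: best P0=NH2 P1=NH1
Op 10: best P0=NH2 P1=NH1
Op 11: best P0=NH2 P1=NH1
Op 12: best P0=NH2 P1=NH1

Answer: P0:NH2 P1:NH1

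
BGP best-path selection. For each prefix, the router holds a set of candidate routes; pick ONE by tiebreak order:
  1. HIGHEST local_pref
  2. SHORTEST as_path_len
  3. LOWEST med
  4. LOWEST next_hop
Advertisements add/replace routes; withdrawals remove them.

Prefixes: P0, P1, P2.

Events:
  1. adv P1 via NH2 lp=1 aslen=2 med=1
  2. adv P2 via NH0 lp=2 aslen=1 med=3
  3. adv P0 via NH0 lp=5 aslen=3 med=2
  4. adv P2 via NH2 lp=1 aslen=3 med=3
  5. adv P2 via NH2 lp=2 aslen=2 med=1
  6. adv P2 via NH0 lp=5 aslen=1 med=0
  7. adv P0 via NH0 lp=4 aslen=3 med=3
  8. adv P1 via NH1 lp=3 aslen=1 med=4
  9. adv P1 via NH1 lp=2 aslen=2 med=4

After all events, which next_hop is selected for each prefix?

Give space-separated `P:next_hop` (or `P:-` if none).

Answer: P0:NH0 P1:NH1 P2:NH0

Derivation:
Op 1: best P0=- P1=NH2 P2=-
Op 2: best P0=- P1=NH2 P2=NH0
Op 3: best P0=NH0 P1=NH2 P2=NH0
Op 4: best P0=NH0 P1=NH2 P2=NH0
Op 5: best P0=NH0 P1=NH2 P2=NH0
Op 6: best P0=NH0 P1=NH2 P2=NH0
Op 7: best P0=NH0 P1=NH2 P2=NH0
Op 8: best P0=NH0 P1=NH1 P2=NH0
Op 9: best P0=NH0 P1=NH1 P2=NH0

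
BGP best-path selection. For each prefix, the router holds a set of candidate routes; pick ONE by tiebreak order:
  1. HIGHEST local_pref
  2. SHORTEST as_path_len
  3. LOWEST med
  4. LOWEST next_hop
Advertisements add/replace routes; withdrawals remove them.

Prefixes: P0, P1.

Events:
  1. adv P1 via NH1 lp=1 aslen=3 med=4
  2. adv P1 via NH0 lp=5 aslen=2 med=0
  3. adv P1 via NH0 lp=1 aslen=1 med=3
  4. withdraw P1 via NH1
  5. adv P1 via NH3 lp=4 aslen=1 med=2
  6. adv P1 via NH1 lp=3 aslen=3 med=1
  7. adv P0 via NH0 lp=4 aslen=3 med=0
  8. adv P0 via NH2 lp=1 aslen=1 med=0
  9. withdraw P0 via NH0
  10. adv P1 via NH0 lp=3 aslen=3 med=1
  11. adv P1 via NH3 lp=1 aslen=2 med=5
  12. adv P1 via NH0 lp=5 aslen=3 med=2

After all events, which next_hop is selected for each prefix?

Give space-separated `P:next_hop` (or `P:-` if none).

Answer: P0:NH2 P1:NH0

Derivation:
Op 1: best P0=- P1=NH1
Op 2: best P0=- P1=NH0
Op 3: best P0=- P1=NH0
Op 4: best P0=- P1=NH0
Op 5: best P0=- P1=NH3
Op 6: best P0=- P1=NH3
Op 7: best P0=NH0 P1=NH3
Op 8: best P0=NH0 P1=NH3
Op 9: best P0=NH2 P1=NH3
Op 10: best P0=NH2 P1=NH3
Op 11: best P0=NH2 P1=NH0
Op 12: best P0=NH2 P1=NH0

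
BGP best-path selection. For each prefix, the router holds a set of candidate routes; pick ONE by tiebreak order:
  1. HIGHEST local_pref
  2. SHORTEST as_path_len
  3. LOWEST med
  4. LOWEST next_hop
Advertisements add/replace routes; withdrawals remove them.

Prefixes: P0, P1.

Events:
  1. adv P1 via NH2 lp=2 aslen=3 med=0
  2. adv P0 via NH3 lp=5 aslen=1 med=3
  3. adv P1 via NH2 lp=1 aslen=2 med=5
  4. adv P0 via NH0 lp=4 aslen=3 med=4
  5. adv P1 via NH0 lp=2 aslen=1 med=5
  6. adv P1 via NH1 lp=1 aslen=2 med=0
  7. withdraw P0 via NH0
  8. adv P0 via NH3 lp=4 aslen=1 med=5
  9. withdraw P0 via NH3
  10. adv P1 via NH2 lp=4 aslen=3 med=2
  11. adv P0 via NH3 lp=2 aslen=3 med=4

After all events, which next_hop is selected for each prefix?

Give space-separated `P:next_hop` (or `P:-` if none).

Op 1: best P0=- P1=NH2
Op 2: best P0=NH3 P1=NH2
Op 3: best P0=NH3 P1=NH2
Op 4: best P0=NH3 P1=NH2
Op 5: best P0=NH3 P1=NH0
Op 6: best P0=NH3 P1=NH0
Op 7: best P0=NH3 P1=NH0
Op 8: best P0=NH3 P1=NH0
Op 9: best P0=- P1=NH0
Op 10: best P0=- P1=NH2
Op 11: best P0=NH3 P1=NH2

Answer: P0:NH3 P1:NH2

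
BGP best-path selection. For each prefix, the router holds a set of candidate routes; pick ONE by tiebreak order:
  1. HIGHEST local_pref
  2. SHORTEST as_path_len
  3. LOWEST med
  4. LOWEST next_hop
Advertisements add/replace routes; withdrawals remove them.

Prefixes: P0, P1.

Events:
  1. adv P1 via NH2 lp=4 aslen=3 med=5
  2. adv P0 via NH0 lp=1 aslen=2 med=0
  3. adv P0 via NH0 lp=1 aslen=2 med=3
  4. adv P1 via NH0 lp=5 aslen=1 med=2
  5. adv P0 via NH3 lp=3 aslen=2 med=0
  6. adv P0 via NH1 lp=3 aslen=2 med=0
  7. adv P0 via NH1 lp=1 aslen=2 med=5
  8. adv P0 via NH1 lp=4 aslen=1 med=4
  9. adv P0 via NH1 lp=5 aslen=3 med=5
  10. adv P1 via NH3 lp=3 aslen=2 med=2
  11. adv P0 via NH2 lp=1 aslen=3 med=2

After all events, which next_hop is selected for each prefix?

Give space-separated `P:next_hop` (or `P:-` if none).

Op 1: best P0=- P1=NH2
Op 2: best P0=NH0 P1=NH2
Op 3: best P0=NH0 P1=NH2
Op 4: best P0=NH0 P1=NH0
Op 5: best P0=NH3 P1=NH0
Op 6: best P0=NH1 P1=NH0
Op 7: best P0=NH3 P1=NH0
Op 8: best P0=NH1 P1=NH0
Op 9: best P0=NH1 P1=NH0
Op 10: best P0=NH1 P1=NH0
Op 11: best P0=NH1 P1=NH0

Answer: P0:NH1 P1:NH0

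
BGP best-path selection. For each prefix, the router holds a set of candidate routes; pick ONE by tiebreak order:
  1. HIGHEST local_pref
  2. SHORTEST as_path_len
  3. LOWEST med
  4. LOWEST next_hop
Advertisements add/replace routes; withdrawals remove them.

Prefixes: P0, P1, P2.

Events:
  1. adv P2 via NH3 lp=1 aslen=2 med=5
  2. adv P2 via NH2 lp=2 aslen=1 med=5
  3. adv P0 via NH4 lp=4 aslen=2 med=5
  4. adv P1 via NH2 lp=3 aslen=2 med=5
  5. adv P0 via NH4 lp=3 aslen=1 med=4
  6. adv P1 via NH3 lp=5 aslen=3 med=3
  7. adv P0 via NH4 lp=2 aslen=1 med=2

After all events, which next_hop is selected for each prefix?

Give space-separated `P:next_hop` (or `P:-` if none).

Answer: P0:NH4 P1:NH3 P2:NH2

Derivation:
Op 1: best P0=- P1=- P2=NH3
Op 2: best P0=- P1=- P2=NH2
Op 3: best P0=NH4 P1=- P2=NH2
Op 4: best P0=NH4 P1=NH2 P2=NH2
Op 5: best P0=NH4 P1=NH2 P2=NH2
Op 6: best P0=NH4 P1=NH3 P2=NH2
Op 7: best P0=NH4 P1=NH3 P2=NH2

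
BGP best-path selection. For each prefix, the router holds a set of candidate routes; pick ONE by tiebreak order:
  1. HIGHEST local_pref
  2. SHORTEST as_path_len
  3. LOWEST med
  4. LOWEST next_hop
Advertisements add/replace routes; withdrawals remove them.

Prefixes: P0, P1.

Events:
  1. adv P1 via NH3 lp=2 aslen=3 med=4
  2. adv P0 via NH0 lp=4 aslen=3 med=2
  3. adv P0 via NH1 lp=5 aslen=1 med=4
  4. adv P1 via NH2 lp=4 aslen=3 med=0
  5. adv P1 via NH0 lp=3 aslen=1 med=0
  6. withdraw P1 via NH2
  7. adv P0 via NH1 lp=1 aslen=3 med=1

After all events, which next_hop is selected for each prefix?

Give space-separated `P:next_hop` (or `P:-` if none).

Op 1: best P0=- P1=NH3
Op 2: best P0=NH0 P1=NH3
Op 3: best P0=NH1 P1=NH3
Op 4: best P0=NH1 P1=NH2
Op 5: best P0=NH1 P1=NH2
Op 6: best P0=NH1 P1=NH0
Op 7: best P0=NH0 P1=NH0

Answer: P0:NH0 P1:NH0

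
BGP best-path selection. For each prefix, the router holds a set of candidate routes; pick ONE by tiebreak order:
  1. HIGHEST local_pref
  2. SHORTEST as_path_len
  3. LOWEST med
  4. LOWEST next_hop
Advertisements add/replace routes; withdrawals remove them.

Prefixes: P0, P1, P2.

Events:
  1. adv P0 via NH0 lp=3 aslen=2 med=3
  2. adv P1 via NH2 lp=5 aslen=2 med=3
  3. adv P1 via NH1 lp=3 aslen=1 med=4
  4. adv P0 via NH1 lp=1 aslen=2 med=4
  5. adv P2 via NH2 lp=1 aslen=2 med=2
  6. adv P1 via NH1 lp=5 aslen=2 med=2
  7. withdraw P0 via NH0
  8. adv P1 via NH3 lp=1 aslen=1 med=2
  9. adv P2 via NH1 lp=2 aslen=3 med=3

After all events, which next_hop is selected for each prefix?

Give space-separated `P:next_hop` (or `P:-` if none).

Answer: P0:NH1 P1:NH1 P2:NH1

Derivation:
Op 1: best P0=NH0 P1=- P2=-
Op 2: best P0=NH0 P1=NH2 P2=-
Op 3: best P0=NH0 P1=NH2 P2=-
Op 4: best P0=NH0 P1=NH2 P2=-
Op 5: best P0=NH0 P1=NH2 P2=NH2
Op 6: best P0=NH0 P1=NH1 P2=NH2
Op 7: best P0=NH1 P1=NH1 P2=NH2
Op 8: best P0=NH1 P1=NH1 P2=NH2
Op 9: best P0=NH1 P1=NH1 P2=NH1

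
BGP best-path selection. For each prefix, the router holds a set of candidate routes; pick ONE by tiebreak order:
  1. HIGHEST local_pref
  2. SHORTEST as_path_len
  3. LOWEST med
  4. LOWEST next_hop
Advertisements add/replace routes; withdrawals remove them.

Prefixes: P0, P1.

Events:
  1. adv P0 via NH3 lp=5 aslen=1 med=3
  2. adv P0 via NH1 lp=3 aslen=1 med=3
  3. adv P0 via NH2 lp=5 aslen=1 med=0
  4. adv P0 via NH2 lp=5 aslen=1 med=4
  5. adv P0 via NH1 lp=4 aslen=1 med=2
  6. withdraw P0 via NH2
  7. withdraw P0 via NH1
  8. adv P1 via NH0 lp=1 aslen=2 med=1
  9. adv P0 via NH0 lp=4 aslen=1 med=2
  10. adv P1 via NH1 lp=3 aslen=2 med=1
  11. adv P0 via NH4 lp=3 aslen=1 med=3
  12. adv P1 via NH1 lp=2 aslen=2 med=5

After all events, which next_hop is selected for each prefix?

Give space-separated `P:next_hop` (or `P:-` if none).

Answer: P0:NH3 P1:NH1

Derivation:
Op 1: best P0=NH3 P1=-
Op 2: best P0=NH3 P1=-
Op 3: best P0=NH2 P1=-
Op 4: best P0=NH3 P1=-
Op 5: best P0=NH3 P1=-
Op 6: best P0=NH3 P1=-
Op 7: best P0=NH3 P1=-
Op 8: best P0=NH3 P1=NH0
Op 9: best P0=NH3 P1=NH0
Op 10: best P0=NH3 P1=NH1
Op 11: best P0=NH3 P1=NH1
Op 12: best P0=NH3 P1=NH1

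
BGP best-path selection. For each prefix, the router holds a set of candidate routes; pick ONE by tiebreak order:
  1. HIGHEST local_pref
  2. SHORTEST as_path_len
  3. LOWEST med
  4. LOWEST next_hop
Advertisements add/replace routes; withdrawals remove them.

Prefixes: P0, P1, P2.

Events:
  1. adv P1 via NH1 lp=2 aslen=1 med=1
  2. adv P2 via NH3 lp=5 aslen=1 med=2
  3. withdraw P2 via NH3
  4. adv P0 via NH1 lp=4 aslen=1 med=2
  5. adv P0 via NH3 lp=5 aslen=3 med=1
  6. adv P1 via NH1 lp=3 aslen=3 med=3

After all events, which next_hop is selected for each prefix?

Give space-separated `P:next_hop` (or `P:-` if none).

Op 1: best P0=- P1=NH1 P2=-
Op 2: best P0=- P1=NH1 P2=NH3
Op 3: best P0=- P1=NH1 P2=-
Op 4: best P0=NH1 P1=NH1 P2=-
Op 5: best P0=NH3 P1=NH1 P2=-
Op 6: best P0=NH3 P1=NH1 P2=-

Answer: P0:NH3 P1:NH1 P2:-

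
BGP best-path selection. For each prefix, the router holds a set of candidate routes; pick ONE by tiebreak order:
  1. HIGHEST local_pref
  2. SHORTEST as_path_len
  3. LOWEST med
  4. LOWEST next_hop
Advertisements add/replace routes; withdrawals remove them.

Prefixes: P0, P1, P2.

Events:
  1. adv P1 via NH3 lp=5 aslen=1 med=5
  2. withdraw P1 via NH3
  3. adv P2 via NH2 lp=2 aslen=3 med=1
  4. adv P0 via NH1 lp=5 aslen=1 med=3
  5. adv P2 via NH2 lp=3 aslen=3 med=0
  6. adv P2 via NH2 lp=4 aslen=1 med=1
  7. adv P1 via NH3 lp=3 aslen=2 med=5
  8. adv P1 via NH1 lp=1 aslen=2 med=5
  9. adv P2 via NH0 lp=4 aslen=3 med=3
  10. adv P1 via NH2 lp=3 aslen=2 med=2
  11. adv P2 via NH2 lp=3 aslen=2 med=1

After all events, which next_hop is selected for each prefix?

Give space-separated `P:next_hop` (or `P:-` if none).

Answer: P0:NH1 P1:NH2 P2:NH0

Derivation:
Op 1: best P0=- P1=NH3 P2=-
Op 2: best P0=- P1=- P2=-
Op 3: best P0=- P1=- P2=NH2
Op 4: best P0=NH1 P1=- P2=NH2
Op 5: best P0=NH1 P1=- P2=NH2
Op 6: best P0=NH1 P1=- P2=NH2
Op 7: best P0=NH1 P1=NH3 P2=NH2
Op 8: best P0=NH1 P1=NH3 P2=NH2
Op 9: best P0=NH1 P1=NH3 P2=NH2
Op 10: best P0=NH1 P1=NH2 P2=NH2
Op 11: best P0=NH1 P1=NH2 P2=NH0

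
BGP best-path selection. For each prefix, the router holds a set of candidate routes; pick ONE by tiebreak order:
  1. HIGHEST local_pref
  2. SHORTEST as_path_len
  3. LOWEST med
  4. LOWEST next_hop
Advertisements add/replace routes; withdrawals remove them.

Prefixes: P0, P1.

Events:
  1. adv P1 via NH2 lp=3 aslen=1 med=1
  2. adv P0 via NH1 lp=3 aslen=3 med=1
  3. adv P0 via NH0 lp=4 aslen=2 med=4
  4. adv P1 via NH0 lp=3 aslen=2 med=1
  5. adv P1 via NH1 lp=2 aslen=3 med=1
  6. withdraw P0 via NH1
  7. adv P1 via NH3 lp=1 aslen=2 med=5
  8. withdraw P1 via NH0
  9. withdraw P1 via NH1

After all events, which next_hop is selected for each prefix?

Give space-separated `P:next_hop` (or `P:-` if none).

Op 1: best P0=- P1=NH2
Op 2: best P0=NH1 P1=NH2
Op 3: best P0=NH0 P1=NH2
Op 4: best P0=NH0 P1=NH2
Op 5: best P0=NH0 P1=NH2
Op 6: best P0=NH0 P1=NH2
Op 7: best P0=NH0 P1=NH2
Op 8: best P0=NH0 P1=NH2
Op 9: best P0=NH0 P1=NH2

Answer: P0:NH0 P1:NH2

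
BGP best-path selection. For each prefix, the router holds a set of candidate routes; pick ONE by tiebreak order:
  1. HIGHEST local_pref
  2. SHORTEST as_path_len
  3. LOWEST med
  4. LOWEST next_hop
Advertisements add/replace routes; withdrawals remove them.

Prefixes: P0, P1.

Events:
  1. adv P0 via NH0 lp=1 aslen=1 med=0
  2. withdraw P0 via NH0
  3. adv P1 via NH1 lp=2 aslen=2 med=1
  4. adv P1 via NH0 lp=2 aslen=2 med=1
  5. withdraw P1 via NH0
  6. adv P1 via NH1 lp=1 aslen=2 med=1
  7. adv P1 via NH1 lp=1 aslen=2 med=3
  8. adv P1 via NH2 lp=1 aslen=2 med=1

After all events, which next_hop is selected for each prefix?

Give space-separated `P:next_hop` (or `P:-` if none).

Answer: P0:- P1:NH2

Derivation:
Op 1: best P0=NH0 P1=-
Op 2: best P0=- P1=-
Op 3: best P0=- P1=NH1
Op 4: best P0=- P1=NH0
Op 5: best P0=- P1=NH1
Op 6: best P0=- P1=NH1
Op 7: best P0=- P1=NH1
Op 8: best P0=- P1=NH2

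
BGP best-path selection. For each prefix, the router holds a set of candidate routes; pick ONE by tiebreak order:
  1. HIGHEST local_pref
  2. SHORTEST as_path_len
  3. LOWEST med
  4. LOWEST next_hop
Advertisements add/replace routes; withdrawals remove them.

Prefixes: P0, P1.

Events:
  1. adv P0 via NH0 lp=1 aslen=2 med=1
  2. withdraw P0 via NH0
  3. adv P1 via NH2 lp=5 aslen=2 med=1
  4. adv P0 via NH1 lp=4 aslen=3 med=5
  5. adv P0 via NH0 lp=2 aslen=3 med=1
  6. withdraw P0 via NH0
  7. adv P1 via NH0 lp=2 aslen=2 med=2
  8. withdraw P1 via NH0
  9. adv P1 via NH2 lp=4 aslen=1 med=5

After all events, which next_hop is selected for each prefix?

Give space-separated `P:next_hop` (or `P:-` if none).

Answer: P0:NH1 P1:NH2

Derivation:
Op 1: best P0=NH0 P1=-
Op 2: best P0=- P1=-
Op 3: best P0=- P1=NH2
Op 4: best P0=NH1 P1=NH2
Op 5: best P0=NH1 P1=NH2
Op 6: best P0=NH1 P1=NH2
Op 7: best P0=NH1 P1=NH2
Op 8: best P0=NH1 P1=NH2
Op 9: best P0=NH1 P1=NH2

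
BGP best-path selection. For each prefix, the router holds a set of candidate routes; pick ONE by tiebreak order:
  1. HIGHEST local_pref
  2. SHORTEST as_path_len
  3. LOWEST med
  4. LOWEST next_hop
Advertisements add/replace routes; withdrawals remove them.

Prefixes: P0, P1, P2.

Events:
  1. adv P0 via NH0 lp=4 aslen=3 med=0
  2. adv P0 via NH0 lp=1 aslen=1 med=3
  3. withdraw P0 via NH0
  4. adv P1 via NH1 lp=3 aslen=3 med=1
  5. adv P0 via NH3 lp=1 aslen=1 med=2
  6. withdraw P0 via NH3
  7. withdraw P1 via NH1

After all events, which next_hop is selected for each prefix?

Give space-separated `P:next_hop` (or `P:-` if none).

Answer: P0:- P1:- P2:-

Derivation:
Op 1: best P0=NH0 P1=- P2=-
Op 2: best P0=NH0 P1=- P2=-
Op 3: best P0=- P1=- P2=-
Op 4: best P0=- P1=NH1 P2=-
Op 5: best P0=NH3 P1=NH1 P2=-
Op 6: best P0=- P1=NH1 P2=-
Op 7: best P0=- P1=- P2=-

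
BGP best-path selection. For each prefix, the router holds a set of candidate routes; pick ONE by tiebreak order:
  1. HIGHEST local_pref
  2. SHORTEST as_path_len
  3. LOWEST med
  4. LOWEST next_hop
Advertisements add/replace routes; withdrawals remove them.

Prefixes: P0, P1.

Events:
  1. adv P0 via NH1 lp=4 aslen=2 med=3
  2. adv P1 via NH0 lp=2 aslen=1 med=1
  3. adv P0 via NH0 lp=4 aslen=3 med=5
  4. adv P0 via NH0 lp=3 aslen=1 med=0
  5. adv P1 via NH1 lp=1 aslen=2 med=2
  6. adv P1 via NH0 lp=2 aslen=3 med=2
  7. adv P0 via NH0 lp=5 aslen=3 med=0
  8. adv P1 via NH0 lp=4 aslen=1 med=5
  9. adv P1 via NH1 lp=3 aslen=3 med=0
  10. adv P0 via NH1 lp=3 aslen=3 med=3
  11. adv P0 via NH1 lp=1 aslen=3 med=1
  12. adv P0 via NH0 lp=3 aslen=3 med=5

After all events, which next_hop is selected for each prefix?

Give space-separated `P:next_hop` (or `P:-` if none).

Op 1: best P0=NH1 P1=-
Op 2: best P0=NH1 P1=NH0
Op 3: best P0=NH1 P1=NH0
Op 4: best P0=NH1 P1=NH0
Op 5: best P0=NH1 P1=NH0
Op 6: best P0=NH1 P1=NH0
Op 7: best P0=NH0 P1=NH0
Op 8: best P0=NH0 P1=NH0
Op 9: best P0=NH0 P1=NH0
Op 10: best P0=NH0 P1=NH0
Op 11: best P0=NH0 P1=NH0
Op 12: best P0=NH0 P1=NH0

Answer: P0:NH0 P1:NH0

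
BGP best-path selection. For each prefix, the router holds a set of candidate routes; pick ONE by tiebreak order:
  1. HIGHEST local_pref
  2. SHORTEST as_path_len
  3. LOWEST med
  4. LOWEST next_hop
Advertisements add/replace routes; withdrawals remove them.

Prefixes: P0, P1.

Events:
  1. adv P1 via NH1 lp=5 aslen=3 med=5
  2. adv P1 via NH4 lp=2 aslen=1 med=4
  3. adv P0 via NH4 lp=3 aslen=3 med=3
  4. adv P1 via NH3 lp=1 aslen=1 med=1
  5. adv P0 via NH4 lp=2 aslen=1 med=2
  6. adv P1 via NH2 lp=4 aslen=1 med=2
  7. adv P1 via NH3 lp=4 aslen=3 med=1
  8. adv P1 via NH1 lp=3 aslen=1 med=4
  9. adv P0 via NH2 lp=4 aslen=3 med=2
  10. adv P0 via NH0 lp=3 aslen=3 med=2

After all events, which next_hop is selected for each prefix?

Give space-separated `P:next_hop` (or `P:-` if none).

Op 1: best P0=- P1=NH1
Op 2: best P0=- P1=NH1
Op 3: best P0=NH4 P1=NH1
Op 4: best P0=NH4 P1=NH1
Op 5: best P0=NH4 P1=NH1
Op 6: best P0=NH4 P1=NH1
Op 7: best P0=NH4 P1=NH1
Op 8: best P0=NH4 P1=NH2
Op 9: best P0=NH2 P1=NH2
Op 10: best P0=NH2 P1=NH2

Answer: P0:NH2 P1:NH2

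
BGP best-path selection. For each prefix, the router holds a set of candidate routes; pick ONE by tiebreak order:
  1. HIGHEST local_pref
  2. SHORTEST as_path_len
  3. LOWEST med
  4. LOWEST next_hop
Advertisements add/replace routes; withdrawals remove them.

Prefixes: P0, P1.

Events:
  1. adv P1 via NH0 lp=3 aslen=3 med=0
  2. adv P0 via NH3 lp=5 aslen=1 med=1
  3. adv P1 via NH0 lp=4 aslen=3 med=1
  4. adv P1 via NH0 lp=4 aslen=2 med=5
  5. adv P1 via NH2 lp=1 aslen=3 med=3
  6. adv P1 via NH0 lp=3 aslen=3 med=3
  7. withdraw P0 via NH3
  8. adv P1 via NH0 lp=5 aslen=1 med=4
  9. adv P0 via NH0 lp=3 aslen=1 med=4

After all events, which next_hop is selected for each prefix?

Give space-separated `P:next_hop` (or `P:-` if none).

Op 1: best P0=- P1=NH0
Op 2: best P0=NH3 P1=NH0
Op 3: best P0=NH3 P1=NH0
Op 4: best P0=NH3 P1=NH0
Op 5: best P0=NH3 P1=NH0
Op 6: best P0=NH3 P1=NH0
Op 7: best P0=- P1=NH0
Op 8: best P0=- P1=NH0
Op 9: best P0=NH0 P1=NH0

Answer: P0:NH0 P1:NH0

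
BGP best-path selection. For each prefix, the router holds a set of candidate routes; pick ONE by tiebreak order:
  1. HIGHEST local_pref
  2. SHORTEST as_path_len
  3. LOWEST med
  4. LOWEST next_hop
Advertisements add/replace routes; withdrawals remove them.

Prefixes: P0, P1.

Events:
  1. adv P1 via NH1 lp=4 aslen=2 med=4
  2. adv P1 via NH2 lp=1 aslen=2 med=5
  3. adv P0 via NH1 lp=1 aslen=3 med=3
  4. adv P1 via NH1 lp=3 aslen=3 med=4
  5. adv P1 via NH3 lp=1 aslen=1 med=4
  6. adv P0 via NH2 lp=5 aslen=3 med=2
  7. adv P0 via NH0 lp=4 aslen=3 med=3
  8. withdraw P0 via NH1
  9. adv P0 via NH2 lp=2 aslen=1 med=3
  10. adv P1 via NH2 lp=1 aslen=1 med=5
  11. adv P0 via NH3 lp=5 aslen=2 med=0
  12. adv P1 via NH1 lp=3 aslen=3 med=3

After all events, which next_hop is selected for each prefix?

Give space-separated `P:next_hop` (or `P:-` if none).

Op 1: best P0=- P1=NH1
Op 2: best P0=- P1=NH1
Op 3: best P0=NH1 P1=NH1
Op 4: best P0=NH1 P1=NH1
Op 5: best P0=NH1 P1=NH1
Op 6: best P0=NH2 P1=NH1
Op 7: best P0=NH2 P1=NH1
Op 8: best P0=NH2 P1=NH1
Op 9: best P0=NH0 P1=NH1
Op 10: best P0=NH0 P1=NH1
Op 11: best P0=NH3 P1=NH1
Op 12: best P0=NH3 P1=NH1

Answer: P0:NH3 P1:NH1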